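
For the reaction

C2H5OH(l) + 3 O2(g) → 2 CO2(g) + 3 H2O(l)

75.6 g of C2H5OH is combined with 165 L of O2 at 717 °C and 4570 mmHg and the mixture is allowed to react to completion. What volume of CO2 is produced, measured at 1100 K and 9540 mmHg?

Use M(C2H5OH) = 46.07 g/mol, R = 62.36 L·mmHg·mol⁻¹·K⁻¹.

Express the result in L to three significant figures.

n(C2H5OH) = 75.6 / 46.07 = 1.641 mol
n(O2) = PV/RT = (4570 × 165) / (62.36 × 990.15) = 12.21 mol
For 1.641 mol C2H5OH, stoichiometry requires (3/1) × 1.641 = 4.923 mol O2; 12.21 mol is available, so C2H5OH is limiting.
n(CO2) = (2/1) × 1.641 = 3.282 mol
V(CO2) = nRT/P = 3.282 × 62.36 × 1100 / 9540 = 23.60 L

23.6 L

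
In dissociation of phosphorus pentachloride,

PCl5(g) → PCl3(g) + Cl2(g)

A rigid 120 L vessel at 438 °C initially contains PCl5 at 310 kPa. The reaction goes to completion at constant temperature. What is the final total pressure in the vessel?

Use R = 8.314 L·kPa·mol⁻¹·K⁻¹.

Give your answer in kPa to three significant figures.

620 kPa

Since T and V are fixed, P_final/P_initial = n_final/n_initial = 2/1.
P_final = (2/1) × 310 = 620.0 kPa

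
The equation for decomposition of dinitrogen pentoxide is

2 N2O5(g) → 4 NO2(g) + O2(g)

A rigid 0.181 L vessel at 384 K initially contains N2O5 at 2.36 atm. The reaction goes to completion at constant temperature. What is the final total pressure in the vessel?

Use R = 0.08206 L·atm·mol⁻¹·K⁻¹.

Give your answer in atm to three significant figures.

Rigid vessel, constant T ⇒ P scales with total gas moles (2 → 5).
P_final = (5/2) × 2.36 = 5.900 atm

5.90 atm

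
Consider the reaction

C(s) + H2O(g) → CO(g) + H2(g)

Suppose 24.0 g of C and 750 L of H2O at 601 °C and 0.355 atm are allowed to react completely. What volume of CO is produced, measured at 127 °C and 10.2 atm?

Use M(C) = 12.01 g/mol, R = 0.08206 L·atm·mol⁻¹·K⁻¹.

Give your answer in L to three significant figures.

6.43 L

n(C) = 24.0 / 12.01 = 1.998 mol
n(H2O) = PV/RT = (0.355 × 750) / (0.08206 × 874.15) = 3.712 mol
For 1.998 mol C, stoichiometry requires (1/1) × 1.998 = 1.998 mol H2O; 3.712 mol is available, so C is limiting.
n(CO) = (1/1) × 1.998 = 1.998 mol
V(CO) = nRT/P = 1.998 × 0.08206 × 400.15 / 10.2 = 6.432 L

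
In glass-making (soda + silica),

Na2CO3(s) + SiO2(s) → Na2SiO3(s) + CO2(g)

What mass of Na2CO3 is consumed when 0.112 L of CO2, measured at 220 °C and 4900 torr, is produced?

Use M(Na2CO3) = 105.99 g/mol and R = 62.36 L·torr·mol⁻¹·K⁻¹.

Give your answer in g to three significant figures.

1.89 g

n(CO2) = PV/RT = (4900 × 0.112) / (62.36 × 493.15) = 0.01785 mol
n(Na2CO3) = (1/1) × 0.01785 = 0.01785 mol
m(Na2CO3) = 0.01785 × 105.99 = 1.892 g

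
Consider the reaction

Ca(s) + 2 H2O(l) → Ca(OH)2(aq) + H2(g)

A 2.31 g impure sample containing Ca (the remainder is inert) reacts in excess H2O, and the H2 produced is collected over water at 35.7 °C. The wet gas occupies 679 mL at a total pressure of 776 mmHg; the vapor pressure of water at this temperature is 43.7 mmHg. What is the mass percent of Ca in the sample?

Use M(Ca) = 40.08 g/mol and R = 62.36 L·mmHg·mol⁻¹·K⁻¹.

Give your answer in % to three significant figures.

P(H2) = 776 − 43.7 = 732.3 mmHg
n(H2) = PV/RT = (732.3 × 0.6790) / (62.36 × 308.85) = 0.02582 mol
n(Ca) = (1/1) × 0.02582 = 0.02582 mol
m(Ca) = 0.02582 × 40.08 = 1.035 g
%Ca = 1.035 / 2.31 × 100 = 44.81%

44.8 %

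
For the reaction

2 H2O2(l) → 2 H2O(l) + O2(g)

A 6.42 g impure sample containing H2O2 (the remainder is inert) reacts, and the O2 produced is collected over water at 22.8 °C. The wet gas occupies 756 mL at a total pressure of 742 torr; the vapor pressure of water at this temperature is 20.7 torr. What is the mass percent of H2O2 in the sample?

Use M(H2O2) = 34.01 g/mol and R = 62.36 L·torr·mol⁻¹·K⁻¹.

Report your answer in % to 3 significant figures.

31.3 %

P(O2) = 742 − 20.7 = 721.3 torr
n(O2) = PV/RT = (721.3 × 0.7560) / (62.36 × 295.95) = 0.02955 mol
n(H2O2) = (2/1) × 0.02955 = 0.05910 mol
m(H2O2) = 0.05910 × 34.01 = 2.010 g
%H2O2 = 2.010 / 6.42 × 100 = 31.31%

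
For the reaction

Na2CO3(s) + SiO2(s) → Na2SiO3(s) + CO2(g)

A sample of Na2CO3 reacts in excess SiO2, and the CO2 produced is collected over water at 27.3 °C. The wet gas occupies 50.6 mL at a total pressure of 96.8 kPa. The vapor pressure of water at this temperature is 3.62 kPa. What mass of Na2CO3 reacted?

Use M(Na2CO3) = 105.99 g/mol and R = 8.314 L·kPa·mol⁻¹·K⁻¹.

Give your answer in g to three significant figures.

0.200 g

P(CO2) = 96.8 − 3.62 = 93.18 kPa
n(CO2) = PV/RT = (93.18 × 0.05060) / (8.314 × 300.45) = 0.001888 mol
n(Na2CO3) = (1/1) × 0.001888 = 0.001888 mol
m(Na2CO3) = 0.001888 × 105.99 = 0.2001 g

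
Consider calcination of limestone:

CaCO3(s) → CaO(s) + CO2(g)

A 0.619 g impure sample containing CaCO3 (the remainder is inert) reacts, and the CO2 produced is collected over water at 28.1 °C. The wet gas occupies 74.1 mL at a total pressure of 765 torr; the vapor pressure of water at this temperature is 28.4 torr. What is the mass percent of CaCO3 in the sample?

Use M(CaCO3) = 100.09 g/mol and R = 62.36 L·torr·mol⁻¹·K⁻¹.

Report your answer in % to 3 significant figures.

P(CO2) = 765 − 28.4 = 736.6 torr
n(CO2) = PV/RT = (736.6 × 0.07410) / (62.36 × 301.25) = 0.002905 mol
n(CaCO3) = (1/1) × 0.002905 = 0.002905 mol
m(CaCO3) = 0.002905 × 100.09 = 0.2908 g
%CaCO3 = 0.2908 / 0.619 × 100 = 46.98%

47.0 %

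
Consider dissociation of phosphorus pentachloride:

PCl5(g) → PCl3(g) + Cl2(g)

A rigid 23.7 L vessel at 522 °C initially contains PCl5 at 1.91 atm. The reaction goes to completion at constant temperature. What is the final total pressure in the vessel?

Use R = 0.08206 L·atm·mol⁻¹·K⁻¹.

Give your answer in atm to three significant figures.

Since T and V are fixed, P_final/P_initial = n_final/n_initial = 2/1.
P_final = (2/1) × 1.91 = 3.820 atm

3.82 atm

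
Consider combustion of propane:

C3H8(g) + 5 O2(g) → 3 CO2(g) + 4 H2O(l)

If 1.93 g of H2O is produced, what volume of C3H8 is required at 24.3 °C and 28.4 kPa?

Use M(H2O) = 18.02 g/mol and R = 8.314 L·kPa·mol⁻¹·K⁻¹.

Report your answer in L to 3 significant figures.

n(H2O) = 1.930 / 18.02 = 0.1071 mol
n(C3H8) = (1/4) × 0.1071 = 0.02678 mol
V = nRT/P = 0.02678 × 8.314 × 297.45 / 28.4 = 2.332 L

2.33 L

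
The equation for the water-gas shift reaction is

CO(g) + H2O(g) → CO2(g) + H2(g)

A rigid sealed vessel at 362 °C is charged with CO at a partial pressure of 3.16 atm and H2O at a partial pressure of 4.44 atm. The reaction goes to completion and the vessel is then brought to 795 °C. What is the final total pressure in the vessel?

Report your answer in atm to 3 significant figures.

12.8 atm

At constant V, partial pressures at 362 °C are proportional to moles, so apply stoichiometry directly to pressures.
P(H2O) required for 3.16 atm of CO = (1/1) × 3.16 = 3.160 atm; available 4.44 atm, so CO is limiting.
P(H2O) remaining = 4.44 − (1/1) × 3.16 = 1.280 atm
P(gaseous products) = (1+1)/1 × 3.16 = 6.320 atm
P_total at 362 °C = 1.280 + 6.320 = 7.600 atm
Scaling to 795 °C: P = 7.600 × 1068.15/635.15 = 12.78 atm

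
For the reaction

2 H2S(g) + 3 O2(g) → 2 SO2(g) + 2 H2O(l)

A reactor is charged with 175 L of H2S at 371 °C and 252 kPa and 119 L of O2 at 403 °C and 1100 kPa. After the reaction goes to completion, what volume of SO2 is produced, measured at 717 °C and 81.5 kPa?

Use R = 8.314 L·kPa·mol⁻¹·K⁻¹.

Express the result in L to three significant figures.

832 L

n(H2S) = PV/RT = (252 × 175) / (8.314 × 644.15) = 8.235 mol
n(O2) = PV/RT = (1100 × 119) / (8.314 × 676.15) = 23.29 mol
For 8.235 mol H2S, stoichiometry requires (3/2) × 8.235 = 12.35 mol O2; 23.29 mol is available, so H2S is limiting.
n(SO2) = (2/2) × 8.235 = 8.235 mol
V(SO2) = nRT/P = 8.235 × 8.314 × 990.15 / 81.5 = 831.8 L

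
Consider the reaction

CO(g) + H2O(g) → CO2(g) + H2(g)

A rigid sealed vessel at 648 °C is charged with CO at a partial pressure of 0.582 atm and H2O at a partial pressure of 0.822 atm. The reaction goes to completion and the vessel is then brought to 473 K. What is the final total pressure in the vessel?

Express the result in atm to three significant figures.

0.721 atm

At constant V, partial pressures at 648 °C are proportional to moles, so apply stoichiometry directly to pressures.
P(H2O) required for 0.582 atm of CO = (1/1) × 0.582 = 0.5820 atm; available 0.822 atm, so CO is limiting.
P(H2O) remaining = 0.822 − (1/1) × 0.582 = 0.2400 atm
P(gaseous products) = (1+1)/1 × 0.582 = 1.164 atm
P_total at 648 °C = 0.2400 + 1.164 = 1.404 atm
Scaling to 473 K: P = 1.404 × 473/921.15 = 0.7209 atm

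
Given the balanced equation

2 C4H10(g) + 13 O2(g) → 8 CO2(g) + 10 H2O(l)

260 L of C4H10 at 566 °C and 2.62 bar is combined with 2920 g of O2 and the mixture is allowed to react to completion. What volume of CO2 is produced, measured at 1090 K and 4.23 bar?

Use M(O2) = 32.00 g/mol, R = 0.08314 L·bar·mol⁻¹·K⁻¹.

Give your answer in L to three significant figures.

n(C4H10) = PV/RT = (2.62 × 260) / (0.08314 × 839.15) = 9.764 mol
n(O2) = 2920 / 32.00 = 91.25 mol
For 9.764 mol C4H10, stoichiometry requires (13/2) × 9.764 = 63.47 mol O2; 91.25 mol is available, so C4H10 is limiting.
n(CO2) = (8/2) × 9.764 = 39.06 mol
V(CO2) = nRT/P = 39.06 × 0.08314 × 1090 / 4.23 = 836.8 L

837 L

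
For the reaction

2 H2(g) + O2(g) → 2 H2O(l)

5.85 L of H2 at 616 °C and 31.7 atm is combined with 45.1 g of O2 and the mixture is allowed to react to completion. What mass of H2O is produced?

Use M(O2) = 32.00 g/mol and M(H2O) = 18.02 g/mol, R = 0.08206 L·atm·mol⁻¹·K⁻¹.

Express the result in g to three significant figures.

45.8 g

n(H2) = PV/RT = (31.7 × 5.85) / (0.08206 × 889.15) = 2.542 mol
n(O2) = 45.1 / 32.00 = 1.409 mol
For 2.542 mol H2, stoichiometry requires (1/2) × 2.542 = 1.271 mol O2; 1.409 mol is available, so H2 is limiting.
n(H2O) = (2/2) × 2.542 = 2.542 mol
m(H2O) = 2.542 × 18.02 = 45.81 g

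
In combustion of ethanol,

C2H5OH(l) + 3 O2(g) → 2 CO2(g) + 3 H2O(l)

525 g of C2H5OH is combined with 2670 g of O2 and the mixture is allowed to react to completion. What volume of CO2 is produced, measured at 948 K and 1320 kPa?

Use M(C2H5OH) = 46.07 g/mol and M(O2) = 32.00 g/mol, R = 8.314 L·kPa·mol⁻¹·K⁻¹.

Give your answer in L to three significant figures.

136 L

n(C2H5OH) = 525 / 46.07 = 11.40 mol
n(O2) = 2670 / 32.00 = 83.44 mol
For 11.40 mol C2H5OH, stoichiometry requires (3/1) × 11.40 = 34.20 mol O2; 83.44 mol is available, so C2H5OH is limiting.
n(CO2) = (2/1) × 11.40 = 22.80 mol
V(CO2) = nRT/P = 22.80 × 8.314 × 948 / 1320 = 136.1 L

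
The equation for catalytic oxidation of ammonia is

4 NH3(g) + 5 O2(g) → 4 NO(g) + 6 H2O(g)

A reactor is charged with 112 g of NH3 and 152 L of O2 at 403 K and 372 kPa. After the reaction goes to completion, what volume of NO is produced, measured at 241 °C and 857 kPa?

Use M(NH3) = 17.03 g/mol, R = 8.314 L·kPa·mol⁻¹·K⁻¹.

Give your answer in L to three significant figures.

n(NH3) = 112 / 17.03 = 6.577 mol
n(O2) = PV/RT = (372 × 152) / (8.314 × 403) = 16.88 mol
For 6.577 mol NH3, stoichiometry requires (5/4) × 6.577 = 8.221 mol O2; 16.88 mol is available, so NH3 is limiting.
n(NO) = (4/4) × 6.577 = 6.577 mol
V(NO) = nRT/P = 6.577 × 8.314 × 514.15 / 857 = 32.81 L

32.8 L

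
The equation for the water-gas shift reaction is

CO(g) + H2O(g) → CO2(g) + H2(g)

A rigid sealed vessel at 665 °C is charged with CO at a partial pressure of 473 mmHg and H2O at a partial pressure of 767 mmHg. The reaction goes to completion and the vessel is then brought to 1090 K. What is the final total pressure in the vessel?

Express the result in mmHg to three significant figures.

Because the vessel is rigid and T is held at 665 °C, work the stoichiometry in partial pressures (P_i = n_iRT/V).
P(H2O) required for 473 mmHg of CO = (1/1) × 473 = 473.0 mmHg; available 767 mmHg, so CO is limiting.
P(H2O) remaining = 767 − (1/1) × 473 = 294.0 mmHg
P(gaseous products) = (1+1)/1 × 473 = 946.0 mmHg
P_total at 665 °C = 294.0 + 946.0 = 1240 mmHg
Scaling to 1090 K: P = 1240 × 1090/938.15 = 1441 mmHg

1440 mmHg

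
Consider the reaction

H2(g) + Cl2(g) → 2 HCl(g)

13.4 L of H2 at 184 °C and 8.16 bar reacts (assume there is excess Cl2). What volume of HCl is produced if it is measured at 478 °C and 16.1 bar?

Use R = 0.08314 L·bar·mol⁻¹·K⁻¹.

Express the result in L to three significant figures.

22.3 L

n(H2) = PV/RT = (8.16 × 13.4) / (0.08314 × 457.15) = 2.877 mol
n(HCl) = (2/1) × 2.877 = 5.754 mol
V = nRT/P = 5.754 × 0.08314 × 751.15 / 16.1 = 22.32 L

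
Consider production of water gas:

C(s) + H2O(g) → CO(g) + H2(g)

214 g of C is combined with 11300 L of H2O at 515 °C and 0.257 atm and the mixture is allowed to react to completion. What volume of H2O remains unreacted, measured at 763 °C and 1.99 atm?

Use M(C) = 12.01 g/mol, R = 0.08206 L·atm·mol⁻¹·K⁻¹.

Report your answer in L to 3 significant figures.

n(C) = 214 / 12.01 = 17.82 mol
n(H2O) = PV/RT = (0.257 × 11300) / (0.08206 × 788.15) = 44.90 mol
For 17.82 mol C, stoichiometry requires (1/1) × 17.82 = 17.82 mol H2O; 44.90 mol is available, so C is limiting.
n(H2O) consumed = (1/1) × 17.82 = 17.82 mol; remaining = 44.90 − 17.82 = 27.08 mol
V(H2O) = nRT/P = 27.08 × 0.08206 × 1036.15 / 1.99 = 1157 L

1160 L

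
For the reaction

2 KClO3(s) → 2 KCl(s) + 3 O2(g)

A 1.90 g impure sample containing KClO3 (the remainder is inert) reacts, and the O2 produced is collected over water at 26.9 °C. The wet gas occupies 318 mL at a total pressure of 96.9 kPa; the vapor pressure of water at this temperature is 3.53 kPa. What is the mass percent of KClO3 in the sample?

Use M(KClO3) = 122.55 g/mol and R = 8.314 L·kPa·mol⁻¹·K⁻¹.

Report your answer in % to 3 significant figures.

51.2 %

P(O2) = 96.9 − 3.53 = 93.37 kPa
n(O2) = PV/RT = (93.37 × 0.3180) / (8.314 × 300.05) = 0.01190 mol
n(KClO3) = (2/3) × 0.01190 = 0.007933 mol
m(KClO3) = 0.007933 × 122.55 = 0.9722 g
%KClO3 = 0.9722 / 1.90 × 100 = 51.17%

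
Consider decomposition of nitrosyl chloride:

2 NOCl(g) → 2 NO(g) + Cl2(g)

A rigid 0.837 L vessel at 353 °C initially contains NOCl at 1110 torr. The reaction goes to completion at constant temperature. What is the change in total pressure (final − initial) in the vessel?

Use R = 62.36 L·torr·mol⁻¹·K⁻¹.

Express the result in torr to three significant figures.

555 torr

Since T and V are fixed, P_final/P_initial = n_final/n_initial = 3/2.
P_final = (3/2) × 1110 = 1665 torr; ΔP = 1665 − 1110 = 555.0 torr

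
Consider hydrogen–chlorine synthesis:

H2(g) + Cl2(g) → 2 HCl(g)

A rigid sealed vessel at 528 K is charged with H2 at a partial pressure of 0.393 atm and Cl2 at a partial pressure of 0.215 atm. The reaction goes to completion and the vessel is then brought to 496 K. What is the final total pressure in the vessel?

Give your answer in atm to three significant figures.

Because the vessel is rigid and T is held at 528 K, work the stoichiometry in partial pressures (P_i = n_iRT/V).
P(Cl2) required for 0.393 atm of H2 = (1/1) × 0.393 = 0.3930 atm; available 0.215 atm, so Cl2 is limiting.
P(H2) remaining = 0.393 − (1/1) × 0.215 = 0.1780 atm
P(gaseous products) = (2)/1 × 0.215 = 0.4300 atm
P_total at 528 K = 0.1780 + 0.4300 = 0.6080 atm
Scaling to 496 K: P = 0.6080 × 496/528 = 0.5712 atm

0.571 atm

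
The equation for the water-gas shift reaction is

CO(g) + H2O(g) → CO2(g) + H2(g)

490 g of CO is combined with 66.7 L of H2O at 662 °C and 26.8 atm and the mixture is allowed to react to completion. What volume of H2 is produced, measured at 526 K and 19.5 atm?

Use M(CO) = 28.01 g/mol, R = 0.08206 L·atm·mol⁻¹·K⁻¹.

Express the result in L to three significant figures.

n(CO) = 490 / 28.01 = 17.49 mol
n(H2O) = PV/RT = (26.8 × 66.7) / (0.08206 × 935.15) = 23.29 mol
For 17.49 mol CO, stoichiometry requires (1/1) × 17.49 = 17.49 mol H2O; 23.29 mol is available, so CO is limiting.
n(H2) = (1/1) × 17.49 = 17.49 mol
V(H2) = nRT/P = 17.49 × 0.08206 × 526 / 19.5 = 38.71 L

38.7 L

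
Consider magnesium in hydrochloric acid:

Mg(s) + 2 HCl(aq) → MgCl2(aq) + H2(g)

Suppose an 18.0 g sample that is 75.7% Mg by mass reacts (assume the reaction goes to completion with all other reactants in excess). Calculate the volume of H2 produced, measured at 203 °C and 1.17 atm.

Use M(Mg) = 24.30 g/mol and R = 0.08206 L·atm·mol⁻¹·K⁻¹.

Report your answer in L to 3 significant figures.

mass of Mg = 18.0 × 75.7/100 = 13.63 g
n(Mg) = 13.63 / 24.30 = 0.5609 mol
n(H2) = (1/1) × 0.5609 = 0.5609 mol
V = nRT/P = 0.5609 × 0.08206 × 476.15 / 1.17 = 18.73 L

18.7 L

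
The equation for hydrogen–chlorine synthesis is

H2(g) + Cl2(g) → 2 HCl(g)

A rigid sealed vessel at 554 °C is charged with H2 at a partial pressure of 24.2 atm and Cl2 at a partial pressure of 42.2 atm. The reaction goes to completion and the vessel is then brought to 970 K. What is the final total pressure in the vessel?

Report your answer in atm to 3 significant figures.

At constant V, partial pressures at 554 °C are proportional to moles, so apply stoichiometry directly to pressures.
P(Cl2) required for 24.2 atm of H2 = (1/1) × 24.2 = 24.20 atm; available 42.2 atm, so H2 is limiting.
P(Cl2) remaining = 42.2 − (1/1) × 24.2 = 18.00 atm
P(gaseous products) = (2)/1 × 24.2 = 48.40 atm
P_total at 554 °C = 18.00 + 48.40 = 66.40 atm
Scaling to 970 K: P = 66.40 × 970/827.15 = 77.87 atm

77.9 atm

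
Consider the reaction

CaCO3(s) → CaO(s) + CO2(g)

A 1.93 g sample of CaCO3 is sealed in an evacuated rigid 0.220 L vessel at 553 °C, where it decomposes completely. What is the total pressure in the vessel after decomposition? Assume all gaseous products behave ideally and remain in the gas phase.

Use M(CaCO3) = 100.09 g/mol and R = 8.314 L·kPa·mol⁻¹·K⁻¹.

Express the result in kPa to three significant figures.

602 kPa

n(CaCO3) = 1.93 / 100.09 = 0.01928 mol
n(gas produced) = (1/1) × 0.01928 = 0.01928 mol
P = nRT/V = 0.01928 × 8.314 × 826.15 / 0.220 = 601.9 kPa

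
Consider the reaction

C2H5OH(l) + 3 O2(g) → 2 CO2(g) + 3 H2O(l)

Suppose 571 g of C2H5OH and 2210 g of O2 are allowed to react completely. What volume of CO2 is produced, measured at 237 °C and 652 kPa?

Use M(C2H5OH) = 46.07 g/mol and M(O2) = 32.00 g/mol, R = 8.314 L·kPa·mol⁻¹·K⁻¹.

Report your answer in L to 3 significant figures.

n(C2H5OH) = 571 / 46.07 = 12.39 mol
n(O2) = 2210 / 32.00 = 69.06 mol
For 12.39 mol C2H5OH, stoichiometry requires (3/1) × 12.39 = 37.17 mol O2; 69.06 mol is available, so C2H5OH is limiting.
n(CO2) = (2/1) × 12.39 = 24.78 mol
V(CO2) = nRT/P = 24.78 × 8.314 × 510.15 / 652 = 161.2 L

161 L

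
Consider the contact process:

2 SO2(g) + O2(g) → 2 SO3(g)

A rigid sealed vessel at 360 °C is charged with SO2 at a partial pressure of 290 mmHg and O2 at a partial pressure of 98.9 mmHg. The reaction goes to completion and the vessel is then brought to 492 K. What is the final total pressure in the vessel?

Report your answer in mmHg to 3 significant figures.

At constant V, partial pressures at 360 °C are proportional to moles, so apply stoichiometry directly to pressures.
P(O2) required for 290 mmHg of SO2 = (1/2) × 290 = 145.0 mmHg; available 98.9 mmHg, so O2 is limiting.
P(SO2) remaining = 290 − (2/1) × 98.9 = 92.20 mmHg
P(gaseous products) = (2)/1 × 98.9 = 197.8 mmHg
P_total at 360 °C = 92.20 + 197.8 = 290.0 mmHg
Scaling to 492 K: P = 290.0 × 492/633.15 = 225.3 mmHg

225 mmHg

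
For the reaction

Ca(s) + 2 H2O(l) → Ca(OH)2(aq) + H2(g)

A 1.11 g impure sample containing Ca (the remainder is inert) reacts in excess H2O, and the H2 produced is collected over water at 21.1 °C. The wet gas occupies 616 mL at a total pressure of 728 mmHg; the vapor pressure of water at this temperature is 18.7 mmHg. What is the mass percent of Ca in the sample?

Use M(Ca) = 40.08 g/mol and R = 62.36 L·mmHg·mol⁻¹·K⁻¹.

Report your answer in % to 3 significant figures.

P(H2) = 728 − 18.7 = 709.3 mmHg
n(H2) = PV/RT = (709.3 × 0.6160) / (62.36 × 294.25) = 0.02381 mol
n(Ca) = (1/1) × 0.02381 = 0.02381 mol
m(Ca) = 0.02381 × 40.08 = 0.9543 g
%Ca = 0.9543 / 1.11 × 100 = 85.97%

86.0 %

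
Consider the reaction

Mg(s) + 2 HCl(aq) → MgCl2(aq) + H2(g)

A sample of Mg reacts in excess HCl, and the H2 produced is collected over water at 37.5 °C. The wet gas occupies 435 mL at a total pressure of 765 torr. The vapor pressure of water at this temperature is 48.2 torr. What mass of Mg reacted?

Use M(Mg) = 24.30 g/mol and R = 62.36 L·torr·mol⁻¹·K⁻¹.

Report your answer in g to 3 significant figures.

0.391 g

P(H2) = 765 − 48.2 = 716.8 torr
n(H2) = PV/RT = (716.8 × 0.4350) / (62.36 × 310.65) = 0.01610 mol
n(Mg) = (1/1) × 0.01610 = 0.01610 mol
m(Mg) = 0.01610 × 24.30 = 0.3912 g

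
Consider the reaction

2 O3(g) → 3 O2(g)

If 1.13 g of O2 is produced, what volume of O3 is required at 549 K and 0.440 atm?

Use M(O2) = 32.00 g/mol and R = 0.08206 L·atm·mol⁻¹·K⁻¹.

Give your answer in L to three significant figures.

2.41 L

n(O2) = 1.130 / 32.00 = 0.03531 mol
n(O3) = (2/3) × 0.03531 = 0.02354 mol
V = nRT/P = 0.02354 × 0.08206 × 549 / 0.440 = 2.410 L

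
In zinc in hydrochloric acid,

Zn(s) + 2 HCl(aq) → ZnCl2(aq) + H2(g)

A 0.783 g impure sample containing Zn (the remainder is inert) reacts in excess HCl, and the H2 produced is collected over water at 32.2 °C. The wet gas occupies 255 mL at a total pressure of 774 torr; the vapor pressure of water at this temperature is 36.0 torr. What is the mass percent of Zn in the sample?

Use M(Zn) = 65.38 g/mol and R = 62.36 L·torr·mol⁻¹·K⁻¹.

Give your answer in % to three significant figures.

82.5 %

P(H2) = 774 − 36.0 = 738.0 torr
n(H2) = PV/RT = (738.0 × 0.2550) / (62.36 × 305.35) = 0.009883 mol
n(Zn) = (1/1) × 0.009883 = 0.009883 mol
m(Zn) = 0.009883 × 65.38 = 0.6462 g
%Zn = 0.6462 / 0.783 × 100 = 82.53%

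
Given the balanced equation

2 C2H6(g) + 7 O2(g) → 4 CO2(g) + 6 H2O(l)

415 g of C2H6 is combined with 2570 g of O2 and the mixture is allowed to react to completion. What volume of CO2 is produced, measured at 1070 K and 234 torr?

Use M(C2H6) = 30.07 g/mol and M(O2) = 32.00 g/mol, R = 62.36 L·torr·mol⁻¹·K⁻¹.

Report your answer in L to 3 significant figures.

n(C2H6) = 415 / 30.07 = 13.80 mol
n(O2) = 2570 / 32.00 = 80.31 mol
For 13.80 mol C2H6, stoichiometry requires (7/2) × 13.80 = 48.30 mol O2; 80.31 mol is available, so C2H6 is limiting.
n(CO2) = (4/2) × 13.80 = 27.60 mol
V(CO2) = nRT/P = 27.60 × 62.36 × 1070 / 234 = 7870 L

7870 L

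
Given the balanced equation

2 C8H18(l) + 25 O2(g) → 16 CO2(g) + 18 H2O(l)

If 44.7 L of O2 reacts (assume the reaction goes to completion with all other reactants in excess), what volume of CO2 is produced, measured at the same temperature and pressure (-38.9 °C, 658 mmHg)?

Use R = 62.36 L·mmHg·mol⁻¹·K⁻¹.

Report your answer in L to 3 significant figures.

At constant T and P, gas volumes are in the mole ratio: V(CO2) = (16/25) × 44.7 = 28.61 L

28.6 L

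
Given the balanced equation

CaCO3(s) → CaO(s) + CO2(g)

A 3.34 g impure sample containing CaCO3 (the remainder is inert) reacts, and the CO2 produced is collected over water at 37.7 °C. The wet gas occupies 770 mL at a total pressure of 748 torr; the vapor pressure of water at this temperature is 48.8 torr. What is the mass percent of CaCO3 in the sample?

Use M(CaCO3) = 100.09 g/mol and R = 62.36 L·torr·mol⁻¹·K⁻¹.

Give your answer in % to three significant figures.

83.2 %

P(CO2) = 748 − 48.8 = 699.2 torr
n(CO2) = PV/RT = (699.2 × 0.7700) / (62.36 × 310.85) = 0.02777 mol
n(CaCO3) = (1/1) × 0.02777 = 0.02777 mol
m(CaCO3) = 0.02777 × 100.09 = 2.779 g
%CaCO3 = 2.779 / 3.34 × 100 = 83.20%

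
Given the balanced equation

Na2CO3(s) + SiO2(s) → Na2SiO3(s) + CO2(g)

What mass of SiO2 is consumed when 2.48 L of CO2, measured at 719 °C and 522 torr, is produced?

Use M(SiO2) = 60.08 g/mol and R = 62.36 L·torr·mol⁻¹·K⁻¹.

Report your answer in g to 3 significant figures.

1.26 g

n(CO2) = PV/RT = (522 × 2.48) / (62.36 × 992.15) = 0.02092 mol
n(SiO2) = (1/1) × 0.02092 = 0.02092 mol
m(SiO2) = 0.02092 × 60.08 = 1.257 g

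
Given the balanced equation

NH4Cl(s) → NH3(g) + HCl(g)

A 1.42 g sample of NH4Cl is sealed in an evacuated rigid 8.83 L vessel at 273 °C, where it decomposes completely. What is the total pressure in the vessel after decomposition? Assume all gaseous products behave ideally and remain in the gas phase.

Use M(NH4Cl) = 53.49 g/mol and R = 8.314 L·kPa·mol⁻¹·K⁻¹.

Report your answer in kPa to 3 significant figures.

n(NH4Cl) = 1.42 / 53.49 = 0.02655 mol
n(gas produced) = (2/1) × 0.02655 = 0.05310 mol
P = nRT/V = 0.05310 × 8.314 × 546.15 / 8.83 = 27.31 kPa

27.3 kPa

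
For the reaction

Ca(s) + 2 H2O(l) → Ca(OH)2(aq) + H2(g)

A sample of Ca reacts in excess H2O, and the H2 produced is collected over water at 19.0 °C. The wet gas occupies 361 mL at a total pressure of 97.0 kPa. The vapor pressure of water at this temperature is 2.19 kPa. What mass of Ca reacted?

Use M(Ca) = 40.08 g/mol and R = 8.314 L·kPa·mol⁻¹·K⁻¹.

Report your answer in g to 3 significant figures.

P(H2) = 97.0 − 2.19 = 94.81 kPa
n(H2) = PV/RT = (94.81 × 0.3610) / (8.314 × 292.15) = 0.01409 mol
n(Ca) = (1/1) × 0.01409 = 0.01409 mol
m(Ca) = 0.01409 × 40.08 = 0.5647 g

0.565 g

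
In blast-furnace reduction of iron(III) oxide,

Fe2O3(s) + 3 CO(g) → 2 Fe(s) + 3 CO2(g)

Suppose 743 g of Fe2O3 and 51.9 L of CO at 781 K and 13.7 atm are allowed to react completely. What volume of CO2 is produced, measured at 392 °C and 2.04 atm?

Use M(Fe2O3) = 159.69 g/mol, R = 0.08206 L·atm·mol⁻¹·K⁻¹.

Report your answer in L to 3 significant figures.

n(Fe2O3) = 743 / 159.69 = 4.653 mol
n(CO) = PV/RT = (13.7 × 51.9) / (0.08206 × 781) = 11.09 mol
For 4.653 mol Fe2O3, stoichiometry requires (3/1) × 4.653 = 13.96 mol CO; 11.09 mol is available, so CO is limiting.
n(CO2) = (3/3) × 11.09 = 11.09 mol
V(CO2) = nRT/P = 11.09 × 0.08206 × 665.15 / 2.04 = 296.7 L

297 L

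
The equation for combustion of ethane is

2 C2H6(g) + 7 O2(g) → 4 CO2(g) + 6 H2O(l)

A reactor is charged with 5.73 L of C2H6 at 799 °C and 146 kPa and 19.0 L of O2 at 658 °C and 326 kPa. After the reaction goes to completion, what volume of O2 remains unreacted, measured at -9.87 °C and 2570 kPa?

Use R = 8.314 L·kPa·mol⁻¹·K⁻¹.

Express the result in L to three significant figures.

n(C2H6) = PV/RT = (146 × 5.73) / (8.314 × 1072.15) = 0.09385 mol
n(O2) = PV/RT = (326 × 19.0) / (8.314 × 931.15) = 0.8001 mol
For 0.09385 mol C2H6, stoichiometry requires (7/2) × 0.09385 = 0.3285 mol O2; 0.8001 mol is available, so C2H6 is limiting.
n(O2) consumed = (7/2) × 0.09385 = 0.3285 mol; remaining = 0.8001 − 0.3285 = 0.4716 mol
V(O2) = nRT/P = 0.4716 × 8.314 × 263.28 / 2570 = 0.4017 L

0.402 L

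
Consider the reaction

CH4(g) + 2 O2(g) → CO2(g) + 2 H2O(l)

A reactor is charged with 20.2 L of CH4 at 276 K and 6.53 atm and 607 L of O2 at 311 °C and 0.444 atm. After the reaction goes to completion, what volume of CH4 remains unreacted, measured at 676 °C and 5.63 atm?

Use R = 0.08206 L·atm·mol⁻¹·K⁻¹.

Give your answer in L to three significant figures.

n(CH4) = PV/RT = (6.53 × 20.2) / (0.08206 × 276) = 5.824 mol
n(O2) = PV/RT = (0.444 × 607) / (0.08206 × 584.15) = 5.622 mol
For 5.824 mol CH4, stoichiometry requires (2/1) × 5.824 = 11.65 mol O2; 5.622 mol is available, so O2 is limiting.
n(CH4) consumed = (1/2) × 5.622 = 2.811 mol; remaining = 5.824 − 2.811 = 3.013 mol
V(CH4) = nRT/P = 3.013 × 0.08206 × 949.15 / 5.63 = 41.68 L

41.7 L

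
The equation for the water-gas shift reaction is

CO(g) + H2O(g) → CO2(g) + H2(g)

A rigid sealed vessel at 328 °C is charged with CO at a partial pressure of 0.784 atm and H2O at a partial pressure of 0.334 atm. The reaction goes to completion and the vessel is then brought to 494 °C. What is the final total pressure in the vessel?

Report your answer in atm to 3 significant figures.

With V and T fixed, P_i ∝ n_i, so the mole ratios apply directly to partial pressures at 328 °C.
P(H2O) required for 0.784 atm of CO = (1/1) × 0.784 = 0.7840 atm; available 0.334 atm, so H2O is limiting.
P(CO) remaining = 0.784 − (1/1) × 0.334 = 0.4500 atm
P(gaseous products) = (1+1)/1 × 0.334 = 0.6680 atm
P_total at 328 °C = 0.4500 + 0.6680 = 1.118 atm
Scaling to 494 °C: P = 1.118 × 767.15/601.15 = 1.427 atm

1.43 atm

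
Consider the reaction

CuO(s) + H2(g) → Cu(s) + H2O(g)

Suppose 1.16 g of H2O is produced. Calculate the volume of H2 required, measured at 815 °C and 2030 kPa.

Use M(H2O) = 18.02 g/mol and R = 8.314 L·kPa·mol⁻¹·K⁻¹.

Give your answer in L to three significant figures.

0.287 L

n(H2O) = 1.160 / 18.02 = 0.06437 mol
n(H2) = (1/1) × 0.06437 = 0.06437 mol
V = nRT/P = 0.06437 × 8.314 × 1088.15 / 2030 = 0.2869 L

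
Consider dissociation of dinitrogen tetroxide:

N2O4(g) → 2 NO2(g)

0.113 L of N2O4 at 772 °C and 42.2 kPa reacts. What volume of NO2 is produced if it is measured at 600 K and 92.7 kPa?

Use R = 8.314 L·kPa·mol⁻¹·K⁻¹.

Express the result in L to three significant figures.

n(N2O4) = PV/RT = (42.2 × 0.113) / (8.314 × 1045.15) = 0.0005488 mol
n(NO2) = (2/1) × 0.0005488 = 0.001098 mol
V = nRT/P = 0.001098 × 8.314 × 600 / 92.7 = 0.05909 L

0.0591 L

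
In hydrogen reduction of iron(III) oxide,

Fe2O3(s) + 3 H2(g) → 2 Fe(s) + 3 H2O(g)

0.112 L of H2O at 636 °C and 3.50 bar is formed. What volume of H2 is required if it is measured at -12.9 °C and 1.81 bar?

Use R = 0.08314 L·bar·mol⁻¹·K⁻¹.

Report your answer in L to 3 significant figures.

n(H2O) = PV/RT = (3.50 × 0.112) / (0.08314 × 909.15) = 0.005186 mol
n(H2) = (3/3) × 0.005186 = 0.005186 mol
V = nRT/P = 0.005186 × 0.08314 × 260.25 / 1.81 = 0.06199 L

0.0620 L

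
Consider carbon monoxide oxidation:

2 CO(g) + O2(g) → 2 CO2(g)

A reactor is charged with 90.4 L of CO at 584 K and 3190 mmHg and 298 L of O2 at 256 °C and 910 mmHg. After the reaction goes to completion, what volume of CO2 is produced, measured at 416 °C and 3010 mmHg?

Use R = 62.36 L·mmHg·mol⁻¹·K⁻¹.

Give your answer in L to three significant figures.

113 L

n(CO) = PV/RT = (3190 × 90.4) / (62.36 × 584) = 7.918 mol
n(O2) = PV/RT = (910 × 298) / (62.36 × 529.15) = 8.218 mol
For 7.918 mol CO, stoichiometry requires (1/2) × 7.918 = 3.959 mol O2; 8.218 mol is available, so CO is limiting.
n(CO2) = (2/2) × 7.918 = 7.918 mol
V(CO2) = nRT/P = 7.918 × 62.36 × 689.15 / 3010 = 113.0 L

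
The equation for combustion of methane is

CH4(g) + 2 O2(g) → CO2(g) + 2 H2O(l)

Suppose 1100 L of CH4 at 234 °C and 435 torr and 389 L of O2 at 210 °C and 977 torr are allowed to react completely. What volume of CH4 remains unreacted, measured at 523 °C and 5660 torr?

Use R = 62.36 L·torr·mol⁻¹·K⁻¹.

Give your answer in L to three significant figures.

77.4 L

n(CH4) = PV/RT = (435 × 1100) / (62.36 × 507.15) = 15.13 mol
n(O2) = PV/RT = (977 × 389) / (62.36 × 483.15) = 12.61 mol
For 15.13 mol CH4, stoichiometry requires (2/1) × 15.13 = 30.26 mol O2; 12.61 mol is available, so O2 is limiting.
n(CH4) consumed = (1/2) × 12.61 = 6.305 mol; remaining = 15.13 − 6.305 = 8.825 mol
V(CH4) = nRT/P = 8.825 × 62.36 × 796.15 / 5660 = 77.41 L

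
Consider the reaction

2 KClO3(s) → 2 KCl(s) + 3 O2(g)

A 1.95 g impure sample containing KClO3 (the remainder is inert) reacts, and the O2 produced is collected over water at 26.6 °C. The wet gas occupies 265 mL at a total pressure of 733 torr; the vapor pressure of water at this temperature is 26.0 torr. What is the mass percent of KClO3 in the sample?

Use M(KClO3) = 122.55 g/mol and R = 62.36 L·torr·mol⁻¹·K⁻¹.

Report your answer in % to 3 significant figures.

P(O2) = 733 − 26.0 = 707.0 torr
n(O2) = PV/RT = (707.0 × 0.2650) / (62.36 × 299.75) = 0.01002 mol
n(KClO3) = (2/3) × 0.01002 = 0.006680 mol
m(KClO3) = 0.006680 × 122.55 = 0.8186 g
%KClO3 = 0.8186 / 1.95 × 100 = 41.98%

42.0 %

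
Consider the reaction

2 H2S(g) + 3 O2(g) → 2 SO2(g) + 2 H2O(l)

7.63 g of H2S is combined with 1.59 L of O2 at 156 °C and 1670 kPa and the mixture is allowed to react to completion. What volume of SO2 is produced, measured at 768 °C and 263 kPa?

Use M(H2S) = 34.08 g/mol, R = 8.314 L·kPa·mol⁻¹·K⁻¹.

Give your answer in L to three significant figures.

7.37 L

n(H2S) = 7.63 / 34.08 = 0.2239 mol
n(O2) = PV/RT = (1670 × 1.59) / (8.314 × 429.15) = 0.7442 mol
For 0.2239 mol H2S, stoichiometry requires (3/2) × 0.2239 = 0.3358 mol O2; 0.7442 mol is available, so H2S is limiting.
n(SO2) = (2/2) × 0.2239 = 0.2239 mol
V(SO2) = nRT/P = 0.2239 × 8.314 × 1041.15 / 263 = 7.369 L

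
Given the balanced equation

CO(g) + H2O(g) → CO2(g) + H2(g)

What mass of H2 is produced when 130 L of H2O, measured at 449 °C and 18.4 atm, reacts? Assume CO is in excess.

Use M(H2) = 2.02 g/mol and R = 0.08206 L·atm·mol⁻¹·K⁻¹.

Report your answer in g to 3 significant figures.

81.5 g

n(H2O) = PV/RT = (18.4 × 130) / (0.08206 × 722.15) = 40.36 mol
n(H2) = (1/1) × 40.36 = 40.36 mol
m(H2) = 40.36 × 2.02 = 81.53 g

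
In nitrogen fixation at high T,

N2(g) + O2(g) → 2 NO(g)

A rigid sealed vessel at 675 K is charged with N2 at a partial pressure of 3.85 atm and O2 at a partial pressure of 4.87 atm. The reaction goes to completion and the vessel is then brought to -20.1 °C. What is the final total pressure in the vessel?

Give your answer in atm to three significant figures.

3.27 atm

With V and T fixed, P_i ∝ n_i, so the mole ratios apply directly to partial pressures at 675 K.
P(O2) required for 3.85 atm of N2 = (1/1) × 3.85 = 3.850 atm; available 4.87 atm, so N2 is limiting.
P(O2) remaining = 4.87 − (1/1) × 3.85 = 1.020 atm
P(gaseous products) = (2)/1 × 3.85 = 7.700 atm
P_total at 675 K = 1.020 + 7.700 = 8.720 atm
Scaling to -20.1 °C: P = 8.720 × 253.05/675 = 3.269 atm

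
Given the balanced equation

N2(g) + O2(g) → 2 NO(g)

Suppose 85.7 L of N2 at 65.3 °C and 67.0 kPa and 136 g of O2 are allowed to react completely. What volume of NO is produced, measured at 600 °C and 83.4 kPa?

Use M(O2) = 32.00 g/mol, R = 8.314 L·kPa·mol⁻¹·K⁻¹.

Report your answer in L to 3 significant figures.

355 L

n(N2) = PV/RT = (67.0 × 85.7) / (8.314 × 338.45) = 2.041 mol
n(O2) = 136 / 32.00 = 4.250 mol
For 2.041 mol N2, stoichiometry requires (1/1) × 2.041 = 2.041 mol O2; 4.250 mol is available, so N2 is limiting.
n(NO) = (2/1) × 2.041 = 4.082 mol
V(NO) = nRT/P = 4.082 × 8.314 × 873.15 / 83.4 = 355.3 L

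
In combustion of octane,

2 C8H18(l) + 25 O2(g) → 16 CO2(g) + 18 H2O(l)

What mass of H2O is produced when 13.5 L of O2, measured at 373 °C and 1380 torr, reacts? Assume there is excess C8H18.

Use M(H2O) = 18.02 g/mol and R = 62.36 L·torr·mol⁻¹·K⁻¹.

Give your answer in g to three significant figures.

n(O2) = PV/RT = (1380 × 13.5) / (62.36 × 646.15) = 0.4624 mol
n(H2O) = (18/25) × 0.4624 = 0.3329 mol
m(H2O) = 0.3329 × 18.02 = 5.999 g

6.00 g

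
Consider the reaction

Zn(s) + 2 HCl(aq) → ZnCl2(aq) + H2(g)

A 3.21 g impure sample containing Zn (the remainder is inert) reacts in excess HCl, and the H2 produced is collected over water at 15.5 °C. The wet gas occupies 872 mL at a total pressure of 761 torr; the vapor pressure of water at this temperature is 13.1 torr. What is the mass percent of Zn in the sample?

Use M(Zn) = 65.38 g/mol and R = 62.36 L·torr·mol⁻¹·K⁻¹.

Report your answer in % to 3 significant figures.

73.8 %

P(H2) = 761 − 13.1 = 747.9 torr
n(H2) = PV/RT = (747.9 × 0.8720) / (62.36 × 288.65) = 0.03623 mol
n(Zn) = (1/1) × 0.03623 = 0.03623 mol
m(Zn) = 0.03623 × 65.38 = 2.369 g
%Zn = 2.369 / 3.21 × 100 = 73.80%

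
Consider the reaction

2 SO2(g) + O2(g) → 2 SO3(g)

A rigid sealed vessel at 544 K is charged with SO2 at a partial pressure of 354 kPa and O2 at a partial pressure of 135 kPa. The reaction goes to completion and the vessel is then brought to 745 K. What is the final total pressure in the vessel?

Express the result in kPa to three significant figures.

485 kPa

With V and T fixed, P_i ∝ n_i, so the mole ratios apply directly to partial pressures at 544 K.
P(O2) required for 354 kPa of SO2 = (1/2) × 354 = 177.0 kPa; available 135 kPa, so O2 is limiting.
P(SO2) remaining = 354 − (2/1) × 135 = 84.00 kPa
P(gaseous products) = (2)/1 × 135 = 270.0 kPa
P_total at 544 K = 84.00 + 270.0 = 354.0 kPa
Scaling to 745 K: P = 354.0 × 745/544 = 484.8 kPa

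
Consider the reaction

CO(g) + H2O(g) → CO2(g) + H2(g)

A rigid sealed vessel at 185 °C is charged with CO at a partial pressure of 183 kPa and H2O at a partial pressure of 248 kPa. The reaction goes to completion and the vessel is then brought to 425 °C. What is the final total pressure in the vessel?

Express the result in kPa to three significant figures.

657 kPa

Because the vessel is rigid and T is held at 185 °C, work the stoichiometry in partial pressures (P_i = n_iRT/V).
P(H2O) required for 183 kPa of CO = (1/1) × 183 = 183.0 kPa; available 248 kPa, so CO is limiting.
P(H2O) remaining = 248 − (1/1) × 183 = 65.00 kPa
P(gaseous products) = (1+1)/1 × 183 = 366.0 kPa
P_total at 185 °C = 65.00 + 366.0 = 431.0 kPa
Scaling to 425 °C: P = 431.0 × 698.15/458.15 = 656.8 kPa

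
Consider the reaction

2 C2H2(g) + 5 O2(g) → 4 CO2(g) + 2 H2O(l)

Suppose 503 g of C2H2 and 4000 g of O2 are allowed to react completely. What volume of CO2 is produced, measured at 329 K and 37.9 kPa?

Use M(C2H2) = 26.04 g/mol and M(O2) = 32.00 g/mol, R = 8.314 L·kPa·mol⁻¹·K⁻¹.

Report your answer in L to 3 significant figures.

n(C2H2) = 503 / 26.04 = 19.32 mol
n(O2) = 4000 / 32.00 = 125.0 mol
For 19.32 mol C2H2, stoichiometry requires (5/2) × 19.32 = 48.30 mol O2; 125.0 mol is available, so C2H2 is limiting.
n(CO2) = (4/2) × 19.32 = 38.64 mol
V(CO2) = nRT/P = 38.64 × 8.314 × 329 / 37.9 = 2789 L

2790 L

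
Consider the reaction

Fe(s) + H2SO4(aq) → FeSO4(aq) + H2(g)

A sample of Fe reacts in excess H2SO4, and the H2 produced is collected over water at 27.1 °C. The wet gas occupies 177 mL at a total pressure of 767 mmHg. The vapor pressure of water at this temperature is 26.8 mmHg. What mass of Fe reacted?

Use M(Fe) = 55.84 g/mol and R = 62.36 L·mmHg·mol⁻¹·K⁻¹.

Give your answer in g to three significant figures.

0.391 g

P(H2) = 767 − 26.8 = 740.2 mmHg
n(H2) = PV/RT = (740.2 × 0.1770) / (62.36 × 300.25) = 0.006997 mol
n(Fe) = (1/1) × 0.006997 = 0.006997 mol
m(Fe) = 0.006997 × 55.84 = 0.3907 g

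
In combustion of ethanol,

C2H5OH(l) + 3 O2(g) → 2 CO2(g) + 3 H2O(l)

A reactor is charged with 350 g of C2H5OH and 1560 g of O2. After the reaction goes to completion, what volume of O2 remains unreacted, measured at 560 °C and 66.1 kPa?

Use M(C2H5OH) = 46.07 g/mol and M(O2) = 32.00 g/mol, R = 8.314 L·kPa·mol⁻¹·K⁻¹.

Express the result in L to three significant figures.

n(C2H5OH) = 350 / 46.07 = 7.597 mol
n(O2) = 1560 / 32.00 = 48.75 mol
For 7.597 mol C2H5OH, stoichiometry requires (3/1) × 7.597 = 22.79 mol O2; 48.75 mol is available, so C2H5OH is limiting.
n(O2) consumed = (3/1) × 7.597 = 22.79 mol; remaining = 48.75 − 22.79 = 25.96 mol
V(O2) = nRT/P = 25.96 × 8.314 × 833.15 / 66.1 = 2720 L

2720 L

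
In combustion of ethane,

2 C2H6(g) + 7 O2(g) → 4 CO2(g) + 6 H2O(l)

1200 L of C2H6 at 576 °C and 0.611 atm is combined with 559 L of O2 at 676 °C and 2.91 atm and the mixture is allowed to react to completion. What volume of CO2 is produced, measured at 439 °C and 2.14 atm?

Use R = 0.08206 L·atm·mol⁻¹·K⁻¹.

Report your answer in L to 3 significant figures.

n(C2H6) = PV/RT = (0.611 × 1200) / (0.08206 × 849.15) = 10.52 mol
n(O2) = PV/RT = (2.91 × 559) / (0.08206 × 949.15) = 20.89 mol
For 10.52 mol C2H6, stoichiometry requires (7/2) × 10.52 = 36.82 mol O2; 20.89 mol is available, so O2 is limiting.
n(CO2) = (4/7) × 20.89 = 11.94 mol
V(CO2) = nRT/P = 11.94 × 0.08206 × 712.15 / 2.14 = 326.1 L

326 L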